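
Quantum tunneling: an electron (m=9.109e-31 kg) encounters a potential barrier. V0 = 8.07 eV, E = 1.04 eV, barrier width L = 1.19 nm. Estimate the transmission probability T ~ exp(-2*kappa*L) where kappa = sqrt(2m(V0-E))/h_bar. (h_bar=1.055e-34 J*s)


V0 - E = 7.03 eV = 1.1262e-18 J
kappa = sqrt(2 * m * (V0-E)) / h_bar
= sqrt(2 * 9.109e-31 * 1.1262e-18) / 1.055e-34
= 1.3577e+10 /m
2*kappa*L = 2 * 1.3577e+10 * 1.19e-9
= 32.3135
T = exp(-32.3135) = 9.256203e-15

9.256203e-15


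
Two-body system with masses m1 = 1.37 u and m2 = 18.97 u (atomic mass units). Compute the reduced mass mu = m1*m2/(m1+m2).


mu = m1 * m2 / (m1 + m2)
= 1.37 * 18.97 / (1.37 + 18.97)
= 25.9889 / 20.34
= 1.2777 u

1.2777


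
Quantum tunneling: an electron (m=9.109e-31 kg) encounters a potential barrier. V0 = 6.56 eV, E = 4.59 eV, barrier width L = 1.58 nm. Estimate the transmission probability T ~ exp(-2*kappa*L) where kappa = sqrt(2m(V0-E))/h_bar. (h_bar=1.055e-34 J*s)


V0 - E = 1.97 eV = 3.1559e-19 J
kappa = sqrt(2 * m * (V0-E)) / h_bar
= sqrt(2 * 9.109e-31 * 3.1559e-19) / 1.055e-34
= 7.1872e+09 /m
2*kappa*L = 2 * 7.1872e+09 * 1.58e-9
= 22.7117
T = exp(-22.7117) = 1.369118e-10

1.369118e-10


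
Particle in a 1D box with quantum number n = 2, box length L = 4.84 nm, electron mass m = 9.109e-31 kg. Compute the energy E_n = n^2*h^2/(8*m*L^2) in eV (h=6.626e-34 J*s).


E = n^2 * h^2 / (8 * m * L^2)
= 2^2 * (6.626e-34)^2 / (8 * 9.109e-31 * (4.84e-9)^2)
= 4 * 4.3904e-67 / (8 * 9.109e-31 * 2.3426e-17)
= 1.0288e-20 J
= 0.0642 eV

0.0642


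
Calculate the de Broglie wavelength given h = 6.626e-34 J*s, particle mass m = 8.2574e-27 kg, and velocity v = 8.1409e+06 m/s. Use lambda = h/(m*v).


lambda = h / (m * v)
= 6.626e-34 / (8.2574e-27 * 8.1409e+06)
= 6.626e-34 / 6.7223e-20
= 9.8568e-15 m

9.8568e-15


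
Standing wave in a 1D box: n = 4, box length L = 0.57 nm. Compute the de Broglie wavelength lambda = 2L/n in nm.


lambda = 2L / n
= 2 * 0.57 / 4
= 1.14 / 4
= 0.285 nm

0.285


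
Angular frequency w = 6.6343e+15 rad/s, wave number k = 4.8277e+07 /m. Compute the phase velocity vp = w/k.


vp = w / k
= 6.6343e+15 / 4.8277e+07
= 1.3742e+08 m/s

1.3742e+08


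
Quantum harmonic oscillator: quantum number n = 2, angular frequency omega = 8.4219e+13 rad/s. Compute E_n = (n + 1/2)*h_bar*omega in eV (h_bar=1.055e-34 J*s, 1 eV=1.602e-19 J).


E = (n + 1/2) * h_bar * omega
= (2 + 0.5) * 1.055e-34 * 8.4219e+13
= 2.5 * 8.8851e-21
= 2.2213e-20 J
= 0.1387 eV

0.1387


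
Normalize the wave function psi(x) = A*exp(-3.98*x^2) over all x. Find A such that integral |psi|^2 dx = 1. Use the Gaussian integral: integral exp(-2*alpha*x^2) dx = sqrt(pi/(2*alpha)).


integral |psi|^2 dx = A^2 * sqrt(pi/(2*alpha)) = 1
A^2 = sqrt(2*alpha/pi)
= sqrt(2 * 3.98 / pi)
= 1.591775
A = sqrt(1.591775)
= 1.2617

1.2617


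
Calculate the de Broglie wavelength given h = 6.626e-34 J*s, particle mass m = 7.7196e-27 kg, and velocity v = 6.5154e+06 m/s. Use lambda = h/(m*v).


lambda = h / (m * v)
= 6.626e-34 / (7.7196e-27 * 6.5154e+06)
= 6.626e-34 / 5.0296e-20
= 1.3174e-14 m

1.3174e-14


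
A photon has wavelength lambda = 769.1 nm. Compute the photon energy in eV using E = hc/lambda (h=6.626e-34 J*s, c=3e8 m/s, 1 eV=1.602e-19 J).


E = hc / lambda
= (6.626e-34)(3e8) / (769.1e-9)
= 1.9878e-25 / 7.6910e-07
= 2.5846e-19 J
Converting to eV: 2.5846e-19 / 1.602e-19
= 1.6133 eV

1.6133


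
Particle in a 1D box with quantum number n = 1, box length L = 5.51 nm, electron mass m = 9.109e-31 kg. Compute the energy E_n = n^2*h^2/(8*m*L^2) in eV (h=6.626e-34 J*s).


E = n^2 * h^2 / (8 * m * L^2)
= 1^2 * (6.626e-34)^2 / (8 * 9.109e-31 * (5.51e-9)^2)
= 1 * 4.3904e-67 / (8 * 9.109e-31 * 3.0360e-17)
= 1.9844e-21 J
= 0.0124 eV

0.0124


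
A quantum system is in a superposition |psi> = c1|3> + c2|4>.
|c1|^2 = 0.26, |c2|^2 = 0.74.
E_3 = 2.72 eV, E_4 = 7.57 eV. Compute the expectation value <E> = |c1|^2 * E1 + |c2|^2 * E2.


<E> = |c1|^2 * E1 + |c2|^2 * E2
= 0.26 * 2.72 + 0.74 * 7.57
= 0.7072 + 5.6018
= 6.309 eV

6.309


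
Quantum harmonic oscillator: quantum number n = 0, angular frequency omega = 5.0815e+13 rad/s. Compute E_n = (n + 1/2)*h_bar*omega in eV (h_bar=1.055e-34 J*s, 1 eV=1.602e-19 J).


E = (n + 1/2) * h_bar * omega
= (0 + 0.5) * 1.055e-34 * 5.0815e+13
= 0.5 * 5.3610e-21
= 2.6805e-21 J
= 0.0167 eV

0.0167


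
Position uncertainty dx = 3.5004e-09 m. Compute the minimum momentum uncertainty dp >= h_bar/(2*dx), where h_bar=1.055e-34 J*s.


dp = h_bar / (2 * dx)
= 1.055e-34 / (2 * 3.5004e-09)
= 1.055e-34 / 7.0008e-09
= 1.5070e-26 kg*m/s

1.5070e-26


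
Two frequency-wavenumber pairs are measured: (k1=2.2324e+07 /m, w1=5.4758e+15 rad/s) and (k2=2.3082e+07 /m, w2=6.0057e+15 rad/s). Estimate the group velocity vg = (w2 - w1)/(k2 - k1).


vg = (w2 - w1) / (k2 - k1)
= (6.0057e+15 - 5.4758e+15) / (2.3082e+07 - 2.2324e+07)
= 5.2990e+14 / 7.5800e+05
= 6.9908e+08 m/s

6.9908e+08


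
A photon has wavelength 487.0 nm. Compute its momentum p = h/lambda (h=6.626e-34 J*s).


p = h / lambda
= 6.626e-34 / (487.0e-9)
= 6.626e-34 / 4.8700e-07
= 1.3606e-27 kg*m/s

1.3606e-27


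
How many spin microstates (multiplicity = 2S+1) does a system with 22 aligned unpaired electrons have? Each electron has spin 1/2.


Total spin S = N * (1/2) = 22 * 0.5 = 11.0
Spin multiplicity = 2S + 1
= 2 * 11.0 + 1
= 23

23


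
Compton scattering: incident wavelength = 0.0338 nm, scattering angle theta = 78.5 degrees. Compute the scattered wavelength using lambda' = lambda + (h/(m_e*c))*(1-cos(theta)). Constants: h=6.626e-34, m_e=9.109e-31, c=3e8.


Compton wavelength: h/(m_e*c) = 2.4247e-12 m
d_lambda = 2.4247e-12 * (1 - cos(78.5 deg))
= 2.4247e-12 * 0.800632
= 1.9413e-12 m = 0.001941 nm
lambda' = 0.0338 + 0.001941
= 0.035741 nm

0.035741


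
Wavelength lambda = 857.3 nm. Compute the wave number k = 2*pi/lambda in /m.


k = 2 * pi / lambda
= 6.2832 / (857.3e-9)
= 6.2832 / 8.5730e-07
= 7.3290e+06 /m

7.3290e+06


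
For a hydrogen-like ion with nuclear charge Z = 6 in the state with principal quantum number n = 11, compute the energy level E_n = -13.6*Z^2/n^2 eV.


E_n = -13.6 * Z^2 / n^2
= -13.6 * 6^2 / 11^2
= -13.6 * 36 / 121
= -4.0463 eV

-4.0463


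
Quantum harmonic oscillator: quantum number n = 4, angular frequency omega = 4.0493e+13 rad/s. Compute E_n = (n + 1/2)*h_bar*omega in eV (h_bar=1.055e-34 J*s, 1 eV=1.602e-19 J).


E = (n + 1/2) * h_bar * omega
= (4 + 0.5) * 1.055e-34 * 4.0493e+13
= 4.5 * 4.2720e-21
= 1.9224e-20 J
= 0.12 eV

0.12


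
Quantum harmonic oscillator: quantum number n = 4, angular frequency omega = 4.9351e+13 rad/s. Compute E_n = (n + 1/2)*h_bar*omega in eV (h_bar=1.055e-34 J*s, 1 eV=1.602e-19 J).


E = (n + 1/2) * h_bar * omega
= (4 + 0.5) * 1.055e-34 * 4.9351e+13
= 4.5 * 5.2065e-21
= 2.3429e-20 J
= 0.1463 eV

0.1463


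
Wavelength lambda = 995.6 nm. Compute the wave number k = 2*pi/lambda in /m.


k = 2 * pi / lambda
= 6.2832 / (995.6e-9)
= 6.2832 / 9.9560e-07
= 6.3110e+06 /m

6.3110e+06


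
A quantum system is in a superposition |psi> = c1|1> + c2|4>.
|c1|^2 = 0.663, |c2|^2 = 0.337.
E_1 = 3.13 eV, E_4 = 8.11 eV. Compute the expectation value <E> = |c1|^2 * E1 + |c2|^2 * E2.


<E> = |c1|^2 * E1 + |c2|^2 * E2
= 0.663 * 3.13 + 0.337 * 8.11
= 2.0752 + 2.7331
= 4.8083 eV

4.8083


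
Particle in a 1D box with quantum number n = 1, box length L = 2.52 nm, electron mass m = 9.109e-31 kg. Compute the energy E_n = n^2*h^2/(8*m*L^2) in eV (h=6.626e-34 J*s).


E = n^2 * h^2 / (8 * m * L^2)
= 1^2 * (6.626e-34)^2 / (8 * 9.109e-31 * (2.52e-9)^2)
= 1 * 4.3904e-67 / (8 * 9.109e-31 * 6.3504e-18)
= 9.4873e-21 J
= 0.0592 eV

0.0592


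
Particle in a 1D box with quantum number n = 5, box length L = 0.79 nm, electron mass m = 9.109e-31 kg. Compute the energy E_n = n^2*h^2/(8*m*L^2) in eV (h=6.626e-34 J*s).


E = n^2 * h^2 / (8 * m * L^2)
= 5^2 * (6.626e-34)^2 / (8 * 9.109e-31 * (0.79e-9)^2)
= 25 * 4.3904e-67 / (8 * 9.109e-31 * 6.2410e-19)
= 2.4134e-18 J
= 15.0649 eV

15.0649


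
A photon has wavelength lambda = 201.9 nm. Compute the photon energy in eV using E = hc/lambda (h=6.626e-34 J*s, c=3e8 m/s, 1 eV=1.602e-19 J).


E = hc / lambda
= (6.626e-34)(3e8) / (201.9e-9)
= 1.9878e-25 / 2.0190e-07
= 9.8455e-19 J
Converting to eV: 9.8455e-19 / 1.602e-19
= 6.1457 eV

6.1457


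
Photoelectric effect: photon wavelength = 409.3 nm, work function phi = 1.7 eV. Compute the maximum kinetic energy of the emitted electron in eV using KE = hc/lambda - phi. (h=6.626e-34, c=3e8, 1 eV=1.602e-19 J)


E_photon = hc / lambda
= (6.626e-34)(3e8) / (409.3e-9)
= 4.8566e-19 J
= 3.0316 eV
KE = E_photon - phi
= 3.0316 - 1.7
= 1.3316 eV

1.3316


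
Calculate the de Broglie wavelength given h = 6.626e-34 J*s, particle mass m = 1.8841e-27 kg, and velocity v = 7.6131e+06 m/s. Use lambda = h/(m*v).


lambda = h / (m * v)
= 6.626e-34 / (1.8841e-27 * 7.6131e+06)
= 6.626e-34 / 1.4344e-20
= 4.6194e-14 m

4.6194e-14


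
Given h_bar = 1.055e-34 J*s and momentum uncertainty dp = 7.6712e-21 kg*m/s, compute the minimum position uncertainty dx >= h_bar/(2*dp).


dx = h_bar / (2 * dp)
= 1.055e-34 / (2 * 7.6712e-21)
= 1.055e-34 / 1.5342e-20
= 6.8764e-15 m

6.8764e-15


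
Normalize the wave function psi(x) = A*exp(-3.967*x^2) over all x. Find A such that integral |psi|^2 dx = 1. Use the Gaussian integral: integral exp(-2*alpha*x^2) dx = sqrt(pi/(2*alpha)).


integral |psi|^2 dx = A^2 * sqrt(pi/(2*alpha)) = 1
A^2 = sqrt(2*alpha/pi)
= sqrt(2 * 3.967 / pi)
= 1.589173
A = sqrt(1.589173)
= 1.2606

1.2606


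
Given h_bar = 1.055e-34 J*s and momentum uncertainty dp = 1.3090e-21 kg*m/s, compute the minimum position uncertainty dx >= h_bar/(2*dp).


dx = h_bar / (2 * dp)
= 1.055e-34 / (2 * 1.3090e-21)
= 1.055e-34 / 2.6180e-21
= 4.0298e-14 m

4.0298e-14


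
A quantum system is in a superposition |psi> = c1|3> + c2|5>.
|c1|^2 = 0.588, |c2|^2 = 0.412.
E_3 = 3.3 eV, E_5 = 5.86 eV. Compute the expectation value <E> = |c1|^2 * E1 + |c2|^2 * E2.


<E> = |c1|^2 * E1 + |c2|^2 * E2
= 0.588 * 3.3 + 0.412 * 5.86
= 1.9404 + 2.4143
= 4.3547 eV

4.3547


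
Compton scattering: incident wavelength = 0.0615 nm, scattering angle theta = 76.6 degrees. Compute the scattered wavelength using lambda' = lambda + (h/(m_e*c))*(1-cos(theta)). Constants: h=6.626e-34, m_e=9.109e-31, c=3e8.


Compton wavelength: h/(m_e*c) = 2.4247e-12 m
d_lambda = 2.4247e-12 * (1 - cos(76.6 deg))
= 2.4247e-12 * 0.768252
= 1.8628e-12 m = 0.001863 nm
lambda' = 0.0615 + 0.001863
= 0.063363 nm

0.063363


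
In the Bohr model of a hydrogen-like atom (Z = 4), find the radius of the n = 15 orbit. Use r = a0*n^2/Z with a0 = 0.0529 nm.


r = a0 * n^2 / Z
= 0.0529 * 15^2 / 4
= 0.0529 * 225 / 4
= 2.9756 nm

2.9756


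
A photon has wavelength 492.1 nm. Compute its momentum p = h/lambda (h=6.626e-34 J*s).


p = h / lambda
= 6.626e-34 / (492.1e-9)
= 6.626e-34 / 4.9210e-07
= 1.3465e-27 kg*m/s

1.3465e-27


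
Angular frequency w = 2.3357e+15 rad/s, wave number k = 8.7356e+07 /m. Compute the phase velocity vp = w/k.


vp = w / k
= 2.3357e+15 / 8.7356e+07
= 2.6738e+07 m/s

2.6738e+07


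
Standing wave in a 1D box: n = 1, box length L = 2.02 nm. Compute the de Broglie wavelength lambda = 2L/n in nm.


lambda = 2L / n
= 2 * 2.02 / 1
= 4.04 / 1
= 4.04 nm

4.04


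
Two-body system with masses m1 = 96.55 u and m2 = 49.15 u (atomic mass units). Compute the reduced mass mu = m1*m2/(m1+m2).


mu = m1 * m2 / (m1 + m2)
= 96.55 * 49.15 / (96.55 + 49.15)
= 4745.4325 / 145.7
= 32.5699 u

32.5699


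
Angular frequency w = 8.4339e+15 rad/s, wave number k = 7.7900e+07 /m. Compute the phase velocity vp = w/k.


vp = w / k
= 8.4339e+15 / 7.7900e+07
= 1.0827e+08 m/s

1.0827e+08


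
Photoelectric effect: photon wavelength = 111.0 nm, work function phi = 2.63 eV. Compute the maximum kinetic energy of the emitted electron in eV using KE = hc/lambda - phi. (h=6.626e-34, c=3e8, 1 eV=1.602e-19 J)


E_photon = hc / lambda
= (6.626e-34)(3e8) / (111.0e-9)
= 1.7908e-18 J
= 11.1786 eV
KE = E_photon - phi
= 11.1786 - 2.63
= 8.5486 eV

8.5486


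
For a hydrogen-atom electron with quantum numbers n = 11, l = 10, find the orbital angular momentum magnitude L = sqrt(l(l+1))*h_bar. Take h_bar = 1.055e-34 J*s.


L = sqrt(l*(l+1)) * h_bar
= sqrt(10 * 11) * 1.055e-34
= sqrt(110) * 1.055e-34
= 10.4881 * 1.055e-34
= 1.1065e-33 J*s

1.1065e-33


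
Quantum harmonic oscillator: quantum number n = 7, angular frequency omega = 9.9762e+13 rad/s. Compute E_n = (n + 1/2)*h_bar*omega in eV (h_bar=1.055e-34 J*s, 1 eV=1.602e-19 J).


E = (n + 1/2) * h_bar * omega
= (7 + 0.5) * 1.055e-34 * 9.9762e+13
= 7.5 * 1.0525e-20
= 7.8937e-20 J
= 0.4927 eV

0.4927


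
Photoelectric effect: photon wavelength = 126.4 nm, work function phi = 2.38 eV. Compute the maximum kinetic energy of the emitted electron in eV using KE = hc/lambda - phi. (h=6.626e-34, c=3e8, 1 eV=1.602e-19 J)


E_photon = hc / lambda
= (6.626e-34)(3e8) / (126.4e-9)
= 1.5726e-18 J
= 9.8166 eV
KE = E_photon - phi
= 9.8166 - 2.38
= 7.4366 eV

7.4366


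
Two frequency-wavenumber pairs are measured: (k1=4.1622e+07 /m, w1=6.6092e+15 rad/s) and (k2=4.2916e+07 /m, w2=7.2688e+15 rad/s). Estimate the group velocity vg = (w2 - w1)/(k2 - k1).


vg = (w2 - w1) / (k2 - k1)
= (7.2688e+15 - 6.6092e+15) / (4.2916e+07 - 4.1622e+07)
= 6.5960e+14 / 1.2940e+06
= 5.0974e+08 m/s

5.0974e+08


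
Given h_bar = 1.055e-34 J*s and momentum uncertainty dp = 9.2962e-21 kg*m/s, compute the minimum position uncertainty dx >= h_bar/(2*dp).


dx = h_bar / (2 * dp)
= 1.055e-34 / (2 * 9.2962e-21)
= 1.055e-34 / 1.8592e-20
= 5.6744e-15 m

5.6744e-15


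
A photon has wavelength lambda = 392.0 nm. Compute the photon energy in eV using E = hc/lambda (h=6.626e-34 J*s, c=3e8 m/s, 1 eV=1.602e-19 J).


E = hc / lambda
= (6.626e-34)(3e8) / (392.0e-9)
= 1.9878e-25 / 3.9200e-07
= 5.0709e-19 J
Converting to eV: 5.0709e-19 / 1.602e-19
= 3.1654 eV

3.1654


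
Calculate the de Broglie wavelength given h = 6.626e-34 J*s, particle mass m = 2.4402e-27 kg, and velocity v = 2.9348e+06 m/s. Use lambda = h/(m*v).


lambda = h / (m * v)
= 6.626e-34 / (2.4402e-27 * 2.9348e+06)
= 6.626e-34 / 7.1615e-21
= 9.2523e-14 m

9.2523e-14


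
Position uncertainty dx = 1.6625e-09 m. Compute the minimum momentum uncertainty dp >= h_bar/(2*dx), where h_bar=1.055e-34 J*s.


dp = h_bar / (2 * dx)
= 1.055e-34 / (2 * 1.6625e-09)
= 1.055e-34 / 3.3250e-09
= 3.1729e-26 kg*m/s

3.1729e-26


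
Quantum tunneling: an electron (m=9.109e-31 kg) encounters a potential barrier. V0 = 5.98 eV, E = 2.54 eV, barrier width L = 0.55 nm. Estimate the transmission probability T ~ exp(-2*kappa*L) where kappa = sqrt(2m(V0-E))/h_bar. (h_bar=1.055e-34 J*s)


V0 - E = 3.44 eV = 5.5109e-19 J
kappa = sqrt(2 * m * (V0-E)) / h_bar
= sqrt(2 * 9.109e-31 * 5.5109e-19) / 1.055e-34
= 9.4975e+09 /m
2*kappa*L = 2 * 9.4975e+09 * 0.55e-9
= 10.4472
T = exp(-10.4472) = 2.902864e-05

2.902864e-05


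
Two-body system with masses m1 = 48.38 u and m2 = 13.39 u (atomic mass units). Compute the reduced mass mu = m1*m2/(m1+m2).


mu = m1 * m2 / (m1 + m2)
= 48.38 * 13.39 / (48.38 + 13.39)
= 647.8082 / 61.77
= 10.4874 u

10.4874


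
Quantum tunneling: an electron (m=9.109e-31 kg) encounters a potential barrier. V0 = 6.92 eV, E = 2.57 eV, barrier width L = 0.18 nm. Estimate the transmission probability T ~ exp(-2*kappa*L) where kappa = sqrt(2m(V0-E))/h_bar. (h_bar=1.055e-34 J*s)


V0 - E = 4.35 eV = 6.9687e-19 J
kappa = sqrt(2 * m * (V0-E)) / h_bar
= sqrt(2 * 9.109e-31 * 6.9687e-19) / 1.055e-34
= 1.0680e+10 /m
2*kappa*L = 2 * 1.0680e+10 * 0.18e-9
= 3.8448
T = exp(-3.8448) = 2.139020e-02

2.139020e-02


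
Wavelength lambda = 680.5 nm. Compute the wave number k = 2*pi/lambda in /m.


k = 2 * pi / lambda
= 6.2832 / (680.5e-9)
= 6.2832 / 6.8050e-07
= 9.2332e+06 /m

9.2332e+06


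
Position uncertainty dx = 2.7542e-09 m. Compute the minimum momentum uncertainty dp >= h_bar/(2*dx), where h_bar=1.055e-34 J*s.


dp = h_bar / (2 * dx)
= 1.055e-34 / (2 * 2.7542e-09)
= 1.055e-34 / 5.5084e-09
= 1.9153e-26 kg*m/s

1.9153e-26


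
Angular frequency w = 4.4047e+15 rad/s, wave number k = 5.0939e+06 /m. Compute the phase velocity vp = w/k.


vp = w / k
= 4.4047e+15 / 5.0939e+06
= 8.6470e+08 m/s

8.6470e+08


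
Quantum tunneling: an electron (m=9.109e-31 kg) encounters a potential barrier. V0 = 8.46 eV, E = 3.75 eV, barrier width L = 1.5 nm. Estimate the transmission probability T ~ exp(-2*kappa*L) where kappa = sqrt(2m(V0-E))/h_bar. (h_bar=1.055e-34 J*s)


V0 - E = 4.71 eV = 7.5454e-19 J
kappa = sqrt(2 * m * (V0-E)) / h_bar
= sqrt(2 * 9.109e-31 * 7.5454e-19) / 1.055e-34
= 1.1113e+10 /m
2*kappa*L = 2 * 1.1113e+10 * 1.5e-9
= 33.3396
T = exp(-33.3396) = 3.317264e-15

3.317264e-15


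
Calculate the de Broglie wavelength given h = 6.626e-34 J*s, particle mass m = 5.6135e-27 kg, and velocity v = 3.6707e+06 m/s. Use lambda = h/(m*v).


lambda = h / (m * v)
= 6.626e-34 / (5.6135e-27 * 3.6707e+06)
= 6.626e-34 / 2.0605e-20
= 3.2157e-14 m

3.2157e-14


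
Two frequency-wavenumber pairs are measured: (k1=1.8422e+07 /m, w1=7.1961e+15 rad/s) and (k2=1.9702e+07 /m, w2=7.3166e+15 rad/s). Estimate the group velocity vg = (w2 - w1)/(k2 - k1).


vg = (w2 - w1) / (k2 - k1)
= (7.3166e+15 - 7.1961e+15) / (1.9702e+07 - 1.8422e+07)
= 1.2050e+14 / 1.2800e+06
= 9.4141e+07 m/s

9.4141e+07


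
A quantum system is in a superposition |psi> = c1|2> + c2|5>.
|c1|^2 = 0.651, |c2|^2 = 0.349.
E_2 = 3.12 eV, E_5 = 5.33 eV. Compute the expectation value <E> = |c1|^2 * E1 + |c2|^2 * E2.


<E> = |c1|^2 * E1 + |c2|^2 * E2
= 0.651 * 3.12 + 0.349 * 5.33
= 2.0311 + 1.8602
= 3.8913 eV

3.8913


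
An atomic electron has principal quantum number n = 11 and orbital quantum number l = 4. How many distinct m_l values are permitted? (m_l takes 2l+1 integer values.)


m_l ranges from -l to +l in integer steps
So m_l goes from -4 to +4
Count = 2l + 1 = 2*4 + 1
= 9

9


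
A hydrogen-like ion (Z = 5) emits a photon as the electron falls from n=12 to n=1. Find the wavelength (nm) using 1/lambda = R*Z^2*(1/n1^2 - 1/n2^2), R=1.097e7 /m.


1/lambda = R * Z^2 * (1/n1^2 - 1/n2^2)
= 1.097e7 * 5^2 * (1/1^2 - 1/12^2)
= 1.097e7 * 25 * (1.0 - 0.006944)
= 2.7235e+08 /m
lambda = 1 / 2.7235e+08
= 3.6718 nm

3.6718


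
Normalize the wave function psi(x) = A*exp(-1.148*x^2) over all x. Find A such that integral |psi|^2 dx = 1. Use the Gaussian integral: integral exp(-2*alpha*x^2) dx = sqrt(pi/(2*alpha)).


integral |psi|^2 dx = A^2 * sqrt(pi/(2*alpha)) = 1
A^2 = sqrt(2*alpha/pi)
= sqrt(2 * 1.148 / pi)
= 0.854892
A = sqrt(0.854892)
= 0.9246

0.9246


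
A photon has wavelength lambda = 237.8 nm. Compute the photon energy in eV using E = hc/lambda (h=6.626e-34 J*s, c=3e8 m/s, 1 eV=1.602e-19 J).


E = hc / lambda
= (6.626e-34)(3e8) / (237.8e-9)
= 1.9878e-25 / 2.3780e-07
= 8.3591e-19 J
Converting to eV: 8.3591e-19 / 1.602e-19
= 5.2179 eV

5.2179


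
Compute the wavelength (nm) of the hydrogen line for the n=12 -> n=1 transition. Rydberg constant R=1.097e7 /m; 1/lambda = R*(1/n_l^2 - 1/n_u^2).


1/lambda = R * (1/n_l^2 - 1/n_u^2)
= 1.097e7 * (1/1^2 - 1/12^2)
= 1.097e7 * (1.0 - 0.006944)
= 1.097e7 * 0.993056
= 1.0894e+07 /m
lambda = 1 / 1.0894e+07 = 91.7952 nm

91.7952


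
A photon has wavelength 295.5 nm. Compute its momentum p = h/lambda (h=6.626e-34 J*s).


p = h / lambda
= 6.626e-34 / (295.5e-9)
= 6.626e-34 / 2.9550e-07
= 2.2423e-27 kg*m/s

2.2423e-27


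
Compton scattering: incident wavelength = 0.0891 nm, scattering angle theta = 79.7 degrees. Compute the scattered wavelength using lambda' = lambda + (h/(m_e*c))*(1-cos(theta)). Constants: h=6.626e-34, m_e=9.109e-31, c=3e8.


Compton wavelength: h/(m_e*c) = 2.4247e-12 m
d_lambda = 2.4247e-12 * (1 - cos(79.7 deg))
= 2.4247e-12 * 0.821198
= 1.9912e-12 m = 0.001991 nm
lambda' = 0.0891 + 0.001991
= 0.091091 nm

0.091091


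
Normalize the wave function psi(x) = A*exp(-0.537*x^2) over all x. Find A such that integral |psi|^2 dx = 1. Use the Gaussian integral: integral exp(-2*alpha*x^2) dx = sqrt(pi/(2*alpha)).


integral |psi|^2 dx = A^2 * sqrt(pi/(2*alpha)) = 1
A^2 = sqrt(2*alpha/pi)
= sqrt(2 * 0.537 / pi)
= 0.584692
A = sqrt(0.584692)
= 0.7647

0.7647


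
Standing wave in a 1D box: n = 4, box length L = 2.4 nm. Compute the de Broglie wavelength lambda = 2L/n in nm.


lambda = 2L / n
= 2 * 2.4 / 4
= 4.8 / 4
= 1.2 nm

1.2


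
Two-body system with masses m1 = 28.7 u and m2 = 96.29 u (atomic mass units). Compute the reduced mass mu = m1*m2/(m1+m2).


mu = m1 * m2 / (m1 + m2)
= 28.7 * 96.29 / (28.7 + 96.29)
= 2763.523 / 124.99
= 22.11 u

22.11


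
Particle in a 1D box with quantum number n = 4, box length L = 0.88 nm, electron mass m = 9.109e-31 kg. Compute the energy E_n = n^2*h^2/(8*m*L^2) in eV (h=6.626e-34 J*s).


E = n^2 * h^2 / (8 * m * L^2)
= 4^2 * (6.626e-34)^2 / (8 * 9.109e-31 * (0.88e-9)^2)
= 16 * 4.3904e-67 / (8 * 9.109e-31 * 7.7440e-19)
= 1.2448e-18 J
= 7.7702 eV

7.7702


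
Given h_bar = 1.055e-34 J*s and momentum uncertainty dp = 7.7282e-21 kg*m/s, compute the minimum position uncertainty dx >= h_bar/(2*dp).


dx = h_bar / (2 * dp)
= 1.055e-34 / (2 * 7.7282e-21)
= 1.055e-34 / 1.5456e-20
= 6.8257e-15 m

6.8257e-15


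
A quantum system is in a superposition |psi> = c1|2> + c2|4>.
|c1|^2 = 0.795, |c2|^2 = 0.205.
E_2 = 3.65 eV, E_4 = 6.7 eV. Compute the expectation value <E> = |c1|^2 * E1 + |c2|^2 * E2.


<E> = |c1|^2 * E1 + |c2|^2 * E2
= 0.795 * 3.65 + 0.205 * 6.7
= 2.9018 + 1.3735
= 4.2752 eV

4.2752


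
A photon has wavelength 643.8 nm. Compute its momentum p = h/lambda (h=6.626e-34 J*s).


p = h / lambda
= 6.626e-34 / (643.8e-9)
= 6.626e-34 / 6.4380e-07
= 1.0292e-27 kg*m/s

1.0292e-27


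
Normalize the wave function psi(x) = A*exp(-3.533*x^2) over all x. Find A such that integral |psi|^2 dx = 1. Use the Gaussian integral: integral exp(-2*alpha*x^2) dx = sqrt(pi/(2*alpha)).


integral |psi|^2 dx = A^2 * sqrt(pi/(2*alpha)) = 1
A^2 = sqrt(2*alpha/pi)
= sqrt(2 * 3.533 / pi)
= 1.499726
A = sqrt(1.499726)
= 1.2246

1.2246


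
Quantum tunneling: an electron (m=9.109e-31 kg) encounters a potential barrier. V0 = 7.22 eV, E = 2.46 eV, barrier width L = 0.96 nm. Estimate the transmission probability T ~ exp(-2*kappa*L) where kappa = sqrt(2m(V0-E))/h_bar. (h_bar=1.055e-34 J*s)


V0 - E = 4.76 eV = 7.6255e-19 J
kappa = sqrt(2 * m * (V0-E)) / h_bar
= sqrt(2 * 9.109e-31 * 7.6255e-19) / 1.055e-34
= 1.1172e+10 /m
2*kappa*L = 2 * 1.1172e+10 * 0.96e-9
= 21.4503
T = exp(-21.4503) = 4.833289e-10

4.833289e-10


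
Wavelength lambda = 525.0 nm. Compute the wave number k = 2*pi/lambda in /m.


k = 2 * pi / lambda
= 6.2832 / (525.0e-9)
= 6.2832 / 5.2500e-07
= 1.1968e+07 /m

1.1968e+07


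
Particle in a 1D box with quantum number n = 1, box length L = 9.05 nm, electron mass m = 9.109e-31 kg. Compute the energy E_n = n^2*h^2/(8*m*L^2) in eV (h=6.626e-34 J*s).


E = n^2 * h^2 / (8 * m * L^2)
= 1^2 * (6.626e-34)^2 / (8 * 9.109e-31 * (9.05e-9)^2)
= 1 * 4.3904e-67 / (8 * 9.109e-31 * 8.1903e-17)
= 7.3561e-22 J
= 0.0046 eV

0.0046


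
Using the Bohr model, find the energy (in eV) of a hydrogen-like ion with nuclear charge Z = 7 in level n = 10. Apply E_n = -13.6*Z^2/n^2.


E_n = -13.6 * Z^2 / n^2
= -13.6 * 7^2 / 10^2
= -13.6 * 49 / 100
= -6.664 eV

-6.664


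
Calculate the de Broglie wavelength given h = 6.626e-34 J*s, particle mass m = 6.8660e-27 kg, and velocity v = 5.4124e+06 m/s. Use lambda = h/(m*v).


lambda = h / (m * v)
= 6.626e-34 / (6.8660e-27 * 5.4124e+06)
= 6.626e-34 / 3.7162e-20
= 1.7830e-14 m

1.7830e-14


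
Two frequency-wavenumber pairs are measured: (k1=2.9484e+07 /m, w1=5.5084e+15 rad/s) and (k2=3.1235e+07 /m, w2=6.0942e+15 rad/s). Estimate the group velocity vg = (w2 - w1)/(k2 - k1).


vg = (w2 - w1) / (k2 - k1)
= (6.0942e+15 - 5.5084e+15) / (3.1235e+07 - 2.9484e+07)
= 5.8580e+14 / 1.7510e+06
= 3.3455e+08 m/s

3.3455e+08


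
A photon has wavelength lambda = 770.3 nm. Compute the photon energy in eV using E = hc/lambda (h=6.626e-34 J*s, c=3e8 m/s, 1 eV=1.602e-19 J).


E = hc / lambda
= (6.626e-34)(3e8) / (770.3e-9)
= 1.9878e-25 / 7.7030e-07
= 2.5806e-19 J
Converting to eV: 2.5806e-19 / 1.602e-19
= 1.6108 eV

1.6108


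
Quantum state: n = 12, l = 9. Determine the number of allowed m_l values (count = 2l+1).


m_l ranges from -l to +l in integer steps
So m_l goes from -9 to +9
Count = 2l + 1 = 2*9 + 1
= 19

19


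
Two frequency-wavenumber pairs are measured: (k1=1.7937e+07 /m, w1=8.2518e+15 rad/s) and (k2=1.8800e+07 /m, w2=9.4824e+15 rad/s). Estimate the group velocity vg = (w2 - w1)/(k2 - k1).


vg = (w2 - w1) / (k2 - k1)
= (9.4824e+15 - 8.2518e+15) / (1.8800e+07 - 1.7937e+07)
= 1.2306e+15 / 8.6300e+05
= 1.4260e+09 m/s

1.4260e+09


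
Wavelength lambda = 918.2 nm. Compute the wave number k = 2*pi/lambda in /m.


k = 2 * pi / lambda
= 6.2832 / (918.2e-9)
= 6.2832 / 9.1820e-07
= 6.8429e+06 /m

6.8429e+06


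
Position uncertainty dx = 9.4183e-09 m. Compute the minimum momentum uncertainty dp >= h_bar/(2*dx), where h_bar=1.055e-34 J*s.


dp = h_bar / (2 * dx)
= 1.055e-34 / (2 * 9.4183e-09)
= 1.055e-34 / 1.8837e-08
= 5.6008e-27 kg*m/s

5.6008e-27


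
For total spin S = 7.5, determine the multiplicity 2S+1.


Spin multiplicity = 2S + 1
= 2 * 7.5 + 1
= 15.0 + 1
= 16

16


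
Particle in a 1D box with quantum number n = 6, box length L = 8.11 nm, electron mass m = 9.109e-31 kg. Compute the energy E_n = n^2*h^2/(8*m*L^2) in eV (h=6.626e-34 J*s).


E = n^2 * h^2 / (8 * m * L^2)
= 6^2 * (6.626e-34)^2 / (8 * 9.109e-31 * (8.11e-9)^2)
= 36 * 4.3904e-67 / (8 * 9.109e-31 * 6.5772e-17)
= 3.2976e-20 J
= 0.2058 eV

0.2058


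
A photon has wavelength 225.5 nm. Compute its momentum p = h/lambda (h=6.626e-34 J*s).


p = h / lambda
= 6.626e-34 / (225.5e-9)
= 6.626e-34 / 2.2550e-07
= 2.9384e-27 kg*m/s

2.9384e-27


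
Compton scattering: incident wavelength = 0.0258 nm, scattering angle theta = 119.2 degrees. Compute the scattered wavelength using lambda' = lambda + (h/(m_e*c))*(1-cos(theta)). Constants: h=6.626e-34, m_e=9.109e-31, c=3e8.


Compton wavelength: h/(m_e*c) = 2.4247e-12 m
d_lambda = 2.4247e-12 * (1 - cos(119.2 deg))
= 2.4247e-12 * 1.48786
= 3.6076e-12 m = 0.003608 nm
lambda' = 0.0258 + 0.003608
= 0.029408 nm

0.029408


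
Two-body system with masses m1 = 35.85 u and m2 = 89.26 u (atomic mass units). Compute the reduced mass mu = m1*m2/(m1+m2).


mu = m1 * m2 / (m1 + m2)
= 35.85 * 89.26 / (35.85 + 89.26)
= 3199.971 / 125.11
= 25.5773 u

25.5773


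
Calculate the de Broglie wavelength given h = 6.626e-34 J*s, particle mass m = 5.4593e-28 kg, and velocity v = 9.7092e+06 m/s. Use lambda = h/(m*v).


lambda = h / (m * v)
= 6.626e-34 / (5.4593e-28 * 9.7092e+06)
= 6.626e-34 / 5.3005e-21
= 1.2501e-13 m

1.2501e-13


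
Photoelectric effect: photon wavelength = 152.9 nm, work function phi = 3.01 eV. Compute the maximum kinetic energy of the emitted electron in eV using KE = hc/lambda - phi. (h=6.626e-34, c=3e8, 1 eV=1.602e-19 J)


E_photon = hc / lambda
= (6.626e-34)(3e8) / (152.9e-9)
= 1.3001e-18 J
= 8.1153 eV
KE = E_photon - phi
= 8.1153 - 3.01
= 5.1053 eV

5.1053


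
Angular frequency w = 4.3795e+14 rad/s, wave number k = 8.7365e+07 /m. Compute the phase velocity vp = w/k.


vp = w / k
= 4.3795e+14 / 8.7365e+07
= 5.0129e+06 m/s

5.0129e+06


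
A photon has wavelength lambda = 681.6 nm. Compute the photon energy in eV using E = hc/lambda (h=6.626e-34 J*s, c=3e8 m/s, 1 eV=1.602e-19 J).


E = hc / lambda
= (6.626e-34)(3e8) / (681.6e-9)
= 1.9878e-25 / 6.8160e-07
= 2.9164e-19 J
Converting to eV: 2.9164e-19 / 1.602e-19
= 1.8205 eV

1.8205


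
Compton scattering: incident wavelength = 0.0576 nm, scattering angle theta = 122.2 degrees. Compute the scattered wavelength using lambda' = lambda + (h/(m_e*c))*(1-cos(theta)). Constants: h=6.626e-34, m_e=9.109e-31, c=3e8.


Compton wavelength: h/(m_e*c) = 2.4247e-12 m
d_lambda = 2.4247e-12 * (1 - cos(122.2 deg))
= 2.4247e-12 * 1.532876
= 3.7168e-12 m = 0.003717 nm
lambda' = 0.0576 + 0.003717
= 0.061317 nm

0.061317


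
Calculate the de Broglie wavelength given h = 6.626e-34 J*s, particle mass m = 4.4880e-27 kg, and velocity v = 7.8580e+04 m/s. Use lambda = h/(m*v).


lambda = h / (m * v)
= 6.626e-34 / (4.4880e-27 * 7.8580e+04)
= 6.626e-34 / 3.5267e-22
= 1.8788e-12 m

1.8788e-12


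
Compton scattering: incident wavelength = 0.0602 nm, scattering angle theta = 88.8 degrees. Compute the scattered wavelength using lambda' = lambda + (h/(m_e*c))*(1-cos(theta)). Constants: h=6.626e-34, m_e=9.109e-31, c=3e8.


Compton wavelength: h/(m_e*c) = 2.4247e-12 m
d_lambda = 2.4247e-12 * (1 - cos(88.8 deg))
= 2.4247e-12 * 0.979058
= 2.3739e-12 m = 0.002374 nm
lambda' = 0.0602 + 0.002374
= 0.062574 nm

0.062574


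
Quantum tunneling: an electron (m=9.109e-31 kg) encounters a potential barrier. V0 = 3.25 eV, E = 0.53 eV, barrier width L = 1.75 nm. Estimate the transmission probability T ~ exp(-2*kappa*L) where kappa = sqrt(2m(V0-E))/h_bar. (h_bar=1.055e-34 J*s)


V0 - E = 2.72 eV = 4.3574e-19 J
kappa = sqrt(2 * m * (V0-E)) / h_bar
= sqrt(2 * 9.109e-31 * 4.3574e-19) / 1.055e-34
= 8.4453e+09 /m
2*kappa*L = 2 * 8.4453e+09 * 1.75e-9
= 29.5584
T = exp(-29.5584) = 1.455220e-13

1.455220e-13


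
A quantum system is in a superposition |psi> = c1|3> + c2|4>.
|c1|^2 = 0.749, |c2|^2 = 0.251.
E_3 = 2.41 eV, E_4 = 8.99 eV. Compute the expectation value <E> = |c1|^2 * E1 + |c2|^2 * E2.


<E> = |c1|^2 * E1 + |c2|^2 * E2
= 0.749 * 2.41 + 0.251 * 8.99
= 1.8051 + 2.2565
= 4.0616 eV

4.0616


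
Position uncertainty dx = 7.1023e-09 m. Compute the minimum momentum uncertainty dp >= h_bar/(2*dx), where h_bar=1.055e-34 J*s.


dp = h_bar / (2 * dx)
= 1.055e-34 / (2 * 7.1023e-09)
= 1.055e-34 / 1.4205e-08
= 7.4272e-27 kg*m/s

7.4272e-27


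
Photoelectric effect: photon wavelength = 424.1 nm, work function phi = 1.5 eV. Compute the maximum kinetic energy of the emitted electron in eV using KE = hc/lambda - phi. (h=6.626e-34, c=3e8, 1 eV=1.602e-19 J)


E_photon = hc / lambda
= (6.626e-34)(3e8) / (424.1e-9)
= 4.6871e-19 J
= 2.9258 eV
KE = E_photon - phi
= 2.9258 - 1.5
= 1.4258 eV

1.4258


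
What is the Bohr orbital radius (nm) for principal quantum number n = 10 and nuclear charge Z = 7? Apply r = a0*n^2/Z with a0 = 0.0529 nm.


r = a0 * n^2 / Z
= 0.0529 * 10^2 / 7
= 0.0529 * 100 / 7
= 0.7557 nm

0.7557


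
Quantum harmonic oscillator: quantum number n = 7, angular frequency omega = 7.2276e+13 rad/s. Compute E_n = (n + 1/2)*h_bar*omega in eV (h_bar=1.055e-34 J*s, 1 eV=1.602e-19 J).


E = (n + 1/2) * h_bar * omega
= (7 + 0.5) * 1.055e-34 * 7.2276e+13
= 7.5 * 7.6251e-21
= 5.7188e-20 J
= 0.357 eV

0.357


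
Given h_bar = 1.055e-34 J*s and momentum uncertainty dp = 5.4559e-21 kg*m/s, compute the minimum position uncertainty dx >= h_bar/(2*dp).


dx = h_bar / (2 * dp)
= 1.055e-34 / (2 * 5.4559e-21)
= 1.055e-34 / 1.0912e-20
= 9.6684e-15 m

9.6684e-15


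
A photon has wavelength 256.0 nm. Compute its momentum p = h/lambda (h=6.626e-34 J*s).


p = h / lambda
= 6.626e-34 / (256.0e-9)
= 6.626e-34 / 2.5600e-07
= 2.5883e-27 kg*m/s

2.5883e-27


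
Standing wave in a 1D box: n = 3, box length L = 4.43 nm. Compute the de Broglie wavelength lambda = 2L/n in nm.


lambda = 2L / n
= 2 * 4.43 / 3
= 8.86 / 3
= 2.9533 nm

2.9533


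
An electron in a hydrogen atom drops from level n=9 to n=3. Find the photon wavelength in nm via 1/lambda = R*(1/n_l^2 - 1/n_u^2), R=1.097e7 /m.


1/lambda = R * (1/n_l^2 - 1/n_u^2)
= 1.097e7 * (1/3^2 - 1/9^2)
= 1.097e7 * (0.111111 - 0.012346)
= 1.097e7 * 0.098765
= 1.0835e+06 /m
lambda = 1 / 1.0835e+06 = 922.9717 nm

922.9717


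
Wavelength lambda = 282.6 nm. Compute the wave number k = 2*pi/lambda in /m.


k = 2 * pi / lambda
= 6.2832 / (282.6e-9)
= 6.2832 / 2.8260e-07
= 2.2233e+07 /m

2.2233e+07


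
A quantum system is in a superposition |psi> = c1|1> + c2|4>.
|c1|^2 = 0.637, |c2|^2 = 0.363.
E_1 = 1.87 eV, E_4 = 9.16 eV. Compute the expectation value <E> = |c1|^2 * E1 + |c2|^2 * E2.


<E> = |c1|^2 * E1 + |c2|^2 * E2
= 0.637 * 1.87 + 0.363 * 9.16
= 1.1912 + 3.3251
= 4.5163 eV

4.5163


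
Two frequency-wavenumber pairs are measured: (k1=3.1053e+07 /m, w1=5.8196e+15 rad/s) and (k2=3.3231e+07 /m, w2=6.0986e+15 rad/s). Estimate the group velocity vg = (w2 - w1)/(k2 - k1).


vg = (w2 - w1) / (k2 - k1)
= (6.0986e+15 - 5.8196e+15) / (3.3231e+07 - 3.1053e+07)
= 2.7900e+14 / 2.1780e+06
= 1.2810e+08 m/s

1.2810e+08


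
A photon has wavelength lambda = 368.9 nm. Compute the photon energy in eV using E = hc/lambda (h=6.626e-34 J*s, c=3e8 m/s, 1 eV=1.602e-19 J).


E = hc / lambda
= (6.626e-34)(3e8) / (368.9e-9)
= 1.9878e-25 / 3.6890e-07
= 5.3885e-19 J
Converting to eV: 5.3885e-19 / 1.602e-19
= 3.3636 eV

3.3636


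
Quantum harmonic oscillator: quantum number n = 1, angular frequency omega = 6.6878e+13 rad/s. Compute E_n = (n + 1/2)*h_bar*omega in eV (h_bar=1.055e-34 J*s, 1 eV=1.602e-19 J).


E = (n + 1/2) * h_bar * omega
= (1 + 0.5) * 1.055e-34 * 6.6878e+13
= 1.5 * 7.0556e-21
= 1.0583e-20 J
= 0.0661 eV

0.0661


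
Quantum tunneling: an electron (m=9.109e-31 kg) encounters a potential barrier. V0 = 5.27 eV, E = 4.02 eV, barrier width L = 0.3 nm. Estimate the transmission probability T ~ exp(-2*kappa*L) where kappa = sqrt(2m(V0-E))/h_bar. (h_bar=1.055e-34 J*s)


V0 - E = 1.25 eV = 2.0025e-19 J
kappa = sqrt(2 * m * (V0-E)) / h_bar
= sqrt(2 * 9.109e-31 * 2.0025e-19) / 1.055e-34
= 5.7251e+09 /m
2*kappa*L = 2 * 5.7251e+09 * 0.3e-9
= 3.4351
T = exp(-3.4351) = 3.222320e-02

3.222320e-02


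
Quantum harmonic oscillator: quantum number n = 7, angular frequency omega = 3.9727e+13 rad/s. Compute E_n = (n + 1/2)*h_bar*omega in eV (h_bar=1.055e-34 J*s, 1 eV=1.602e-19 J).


E = (n + 1/2) * h_bar * omega
= (7 + 0.5) * 1.055e-34 * 3.9727e+13
= 7.5 * 4.1912e-21
= 3.1434e-20 J
= 0.1962 eV

0.1962


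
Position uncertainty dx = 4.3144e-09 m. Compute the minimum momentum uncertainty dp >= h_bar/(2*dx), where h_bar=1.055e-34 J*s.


dp = h_bar / (2 * dx)
= 1.055e-34 / (2 * 4.3144e-09)
= 1.055e-34 / 8.6288e-09
= 1.2226e-26 kg*m/s

1.2226e-26


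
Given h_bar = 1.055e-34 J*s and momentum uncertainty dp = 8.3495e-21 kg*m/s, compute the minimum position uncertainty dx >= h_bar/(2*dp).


dx = h_bar / (2 * dp)
= 1.055e-34 / (2 * 8.3495e-21)
= 1.055e-34 / 1.6699e-20
= 6.3177e-15 m

6.3177e-15


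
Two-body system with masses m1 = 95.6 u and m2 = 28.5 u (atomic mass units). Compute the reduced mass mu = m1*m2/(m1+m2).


mu = m1 * m2 / (m1 + m2)
= 95.6 * 28.5 / (95.6 + 28.5)
= 2724.6 / 124.1
= 21.9549 u

21.9549


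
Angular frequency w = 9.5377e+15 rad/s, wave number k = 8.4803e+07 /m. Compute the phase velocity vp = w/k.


vp = w / k
= 9.5377e+15 / 8.4803e+07
= 1.1247e+08 m/s

1.1247e+08


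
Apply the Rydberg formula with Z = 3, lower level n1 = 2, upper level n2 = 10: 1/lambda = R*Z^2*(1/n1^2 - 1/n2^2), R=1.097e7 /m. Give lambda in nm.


1/lambda = R * Z^2 * (1/n1^2 - 1/n2^2)
= 1.097e7 * 3^2 * (1/2^2 - 1/10^2)
= 1.097e7 * 9 * (0.25 - 0.01)
= 2.3695e+07 /m
lambda = 1 / 2.3695e+07
= 42.2026 nm

42.2026


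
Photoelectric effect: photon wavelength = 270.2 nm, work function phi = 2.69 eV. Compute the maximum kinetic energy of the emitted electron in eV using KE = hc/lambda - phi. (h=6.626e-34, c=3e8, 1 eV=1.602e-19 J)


E_photon = hc / lambda
= (6.626e-34)(3e8) / (270.2e-9)
= 7.3568e-19 J
= 4.5922 eV
KE = E_photon - phi
= 4.5922 - 2.69
= 1.9022 eV

1.9022


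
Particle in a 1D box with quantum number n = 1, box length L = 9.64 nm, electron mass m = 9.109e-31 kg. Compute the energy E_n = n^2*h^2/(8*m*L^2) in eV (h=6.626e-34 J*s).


E = n^2 * h^2 / (8 * m * L^2)
= 1^2 * (6.626e-34)^2 / (8 * 9.109e-31 * (9.64e-9)^2)
= 1 * 4.3904e-67 / (8 * 9.109e-31 * 9.2930e-17)
= 6.4832e-22 J
= 0.004 eV

0.004


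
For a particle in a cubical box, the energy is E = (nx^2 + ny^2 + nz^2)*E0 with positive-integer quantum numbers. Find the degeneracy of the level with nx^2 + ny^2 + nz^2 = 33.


Enumerate all (nx, ny, nz) with nx^2 + ny^2 + nz^2 = 33:
(1,4,4)
(2,2,5)
(2,5,2)
(4,1,4)
(4,4,1)
(5,2,2)
Total degeneracy = 6

6


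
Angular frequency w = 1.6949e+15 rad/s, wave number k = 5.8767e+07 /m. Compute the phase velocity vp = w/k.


vp = w / k
= 1.6949e+15 / 5.8767e+07
= 2.8841e+07 m/s

2.8841e+07


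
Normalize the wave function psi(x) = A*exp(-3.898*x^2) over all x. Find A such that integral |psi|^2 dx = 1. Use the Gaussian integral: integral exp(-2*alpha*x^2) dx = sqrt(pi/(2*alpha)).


integral |psi|^2 dx = A^2 * sqrt(pi/(2*alpha)) = 1
A^2 = sqrt(2*alpha/pi)
= sqrt(2 * 3.898 / pi)
= 1.575292
A = sqrt(1.575292)
= 1.2551

1.2551


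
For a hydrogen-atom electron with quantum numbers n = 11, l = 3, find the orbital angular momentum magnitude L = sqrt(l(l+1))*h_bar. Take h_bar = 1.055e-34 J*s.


L = sqrt(l*(l+1)) * h_bar
= sqrt(3 * 4) * 1.055e-34
= sqrt(12) * 1.055e-34
= 3.4641 * 1.055e-34
= 3.6546e-34 J*s

3.6546e-34


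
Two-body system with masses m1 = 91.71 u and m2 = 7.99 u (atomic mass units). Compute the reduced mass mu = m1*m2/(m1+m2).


mu = m1 * m2 / (m1 + m2)
= 91.71 * 7.99 / (91.71 + 7.99)
= 732.7629 / 99.7
= 7.3497 u

7.3497


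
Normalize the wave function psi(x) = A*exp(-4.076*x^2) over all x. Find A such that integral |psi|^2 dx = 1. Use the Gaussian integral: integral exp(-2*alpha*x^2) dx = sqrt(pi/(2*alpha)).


integral |psi|^2 dx = A^2 * sqrt(pi/(2*alpha)) = 1
A^2 = sqrt(2*alpha/pi)
= sqrt(2 * 4.076 / pi)
= 1.610858
A = sqrt(1.610858)
= 1.2692

1.2692


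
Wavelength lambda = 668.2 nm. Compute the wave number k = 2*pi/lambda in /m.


k = 2 * pi / lambda
= 6.2832 / (668.2e-9)
= 6.2832 / 6.6820e-07
= 9.4032e+06 /m

9.4032e+06


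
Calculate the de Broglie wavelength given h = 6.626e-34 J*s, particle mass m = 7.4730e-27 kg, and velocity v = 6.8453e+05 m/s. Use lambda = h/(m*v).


lambda = h / (m * v)
= 6.626e-34 / (7.4730e-27 * 6.8453e+05)
= 6.626e-34 / 5.1155e-21
= 1.2953e-13 m

1.2953e-13


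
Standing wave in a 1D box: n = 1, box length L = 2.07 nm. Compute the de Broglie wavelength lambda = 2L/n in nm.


lambda = 2L / n
= 2 * 2.07 / 1
= 4.14 / 1
= 4.14 nm

4.14


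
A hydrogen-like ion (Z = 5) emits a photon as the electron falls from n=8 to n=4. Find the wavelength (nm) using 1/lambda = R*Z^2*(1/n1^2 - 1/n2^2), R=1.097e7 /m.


1/lambda = R * Z^2 * (1/n1^2 - 1/n2^2)
= 1.097e7 * 5^2 * (1/4^2 - 1/8^2)
= 1.097e7 * 25 * (0.0625 - 0.015625)
= 1.2855e+07 /m
lambda = 1 / 1.2855e+07
= 77.7879 nm

77.7879


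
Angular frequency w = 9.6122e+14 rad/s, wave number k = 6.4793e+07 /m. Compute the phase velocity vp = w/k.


vp = w / k
= 9.6122e+14 / 6.4793e+07
= 1.4835e+07 m/s

1.4835e+07


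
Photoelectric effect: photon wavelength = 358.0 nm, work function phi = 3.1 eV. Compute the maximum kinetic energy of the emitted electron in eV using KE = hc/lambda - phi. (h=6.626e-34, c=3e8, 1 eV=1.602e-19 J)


E_photon = hc / lambda
= (6.626e-34)(3e8) / (358.0e-9)
= 5.5525e-19 J
= 3.466 eV
KE = E_photon - phi
= 3.466 - 3.1
= 0.366 eV

0.366


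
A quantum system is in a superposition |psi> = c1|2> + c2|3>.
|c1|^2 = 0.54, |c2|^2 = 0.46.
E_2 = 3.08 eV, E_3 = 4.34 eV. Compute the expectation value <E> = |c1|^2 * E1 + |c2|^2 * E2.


<E> = |c1|^2 * E1 + |c2|^2 * E2
= 0.54 * 3.08 + 0.46 * 4.34
= 1.6632 + 1.9964
= 3.6596 eV

3.6596


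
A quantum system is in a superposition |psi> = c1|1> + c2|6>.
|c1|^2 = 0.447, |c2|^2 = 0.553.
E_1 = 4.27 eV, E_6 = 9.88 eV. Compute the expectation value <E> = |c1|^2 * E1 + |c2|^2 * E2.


<E> = |c1|^2 * E1 + |c2|^2 * E2
= 0.447 * 4.27 + 0.553 * 9.88
= 1.9087 + 5.4636
= 7.3723 eV

7.3723
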